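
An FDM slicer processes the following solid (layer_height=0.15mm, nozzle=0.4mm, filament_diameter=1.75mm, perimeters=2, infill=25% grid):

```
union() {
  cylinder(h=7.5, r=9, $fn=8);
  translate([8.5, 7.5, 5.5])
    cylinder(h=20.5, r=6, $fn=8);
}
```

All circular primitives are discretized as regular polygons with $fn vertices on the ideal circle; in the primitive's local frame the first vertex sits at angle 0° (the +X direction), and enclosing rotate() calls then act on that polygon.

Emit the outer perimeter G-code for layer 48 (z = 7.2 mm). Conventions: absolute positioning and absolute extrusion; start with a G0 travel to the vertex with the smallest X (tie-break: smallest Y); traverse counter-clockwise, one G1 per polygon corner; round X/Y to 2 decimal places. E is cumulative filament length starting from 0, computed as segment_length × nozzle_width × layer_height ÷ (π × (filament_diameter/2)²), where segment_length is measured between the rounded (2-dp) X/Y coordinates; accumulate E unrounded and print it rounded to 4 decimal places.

At z = 7.2 mm: the r=9 cylinder contributes a regular 8-gon of circumradius 9; the r=6 cylinder at (8.5, 7.5) contributes a regular 8-gon of circumradius 6; Taking the union: the regions partially overlap (shared area 16.21 mm²), so overlapping operands fuse into one piece — 1 connected region. The outline is a single polygon with 15 vertices. Extrusion per mm of travel: 0.4 × 0.15 / (π × 0.875²) = 0.024945. Accumulating E over each segment gives final E = 1.8250.

G0 X-9.00 Y0.00 Z7.20
G1 X-6.36 Y-6.36 E0.1718
G1 X0.00 Y-9.00 E0.3436
G1 X6.36 Y-6.36 E0.5153
G1 X9.00 Y0.00 E0.6871
G1 X8.35 Y1.56 E0.7293
G1 X8.50 Y1.50 E0.7333
G1 X12.74 Y3.26 E0.8478
G1 X14.50 Y7.50 E0.9623
G1 X12.74 Y11.74 E1.0768
G1 X8.50 Y13.50 E1.1914
G1 X4.26 Y11.74 E1.3059
G1 X2.66 Y7.90 E1.4096
G1 X0.00 Y9.00 E1.4815
G1 X-6.36 Y6.36 E1.6532
G1 X-9.00 Y0.00 E1.8250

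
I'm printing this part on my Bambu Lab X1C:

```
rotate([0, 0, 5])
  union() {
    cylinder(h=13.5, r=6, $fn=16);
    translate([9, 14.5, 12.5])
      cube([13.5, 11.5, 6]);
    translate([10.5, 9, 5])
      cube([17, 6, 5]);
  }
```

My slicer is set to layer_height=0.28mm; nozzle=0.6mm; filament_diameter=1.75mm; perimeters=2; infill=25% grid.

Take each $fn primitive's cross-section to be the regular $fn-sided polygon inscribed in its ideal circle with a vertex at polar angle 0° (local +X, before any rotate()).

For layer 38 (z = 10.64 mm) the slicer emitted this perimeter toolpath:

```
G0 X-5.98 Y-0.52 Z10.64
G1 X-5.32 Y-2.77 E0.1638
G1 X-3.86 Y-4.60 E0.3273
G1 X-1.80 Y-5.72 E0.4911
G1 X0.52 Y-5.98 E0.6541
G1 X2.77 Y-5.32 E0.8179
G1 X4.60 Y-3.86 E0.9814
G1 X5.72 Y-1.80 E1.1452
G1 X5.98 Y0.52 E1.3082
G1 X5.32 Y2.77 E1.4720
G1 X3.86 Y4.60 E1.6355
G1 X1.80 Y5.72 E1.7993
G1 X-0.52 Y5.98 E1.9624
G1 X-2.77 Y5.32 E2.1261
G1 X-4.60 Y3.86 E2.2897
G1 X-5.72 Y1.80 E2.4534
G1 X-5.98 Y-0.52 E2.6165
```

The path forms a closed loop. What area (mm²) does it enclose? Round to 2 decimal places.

Apply the shoelace formula to the sequence of (X, Y) vertices; enclosed area = 110.23 mm².

110.23 mm²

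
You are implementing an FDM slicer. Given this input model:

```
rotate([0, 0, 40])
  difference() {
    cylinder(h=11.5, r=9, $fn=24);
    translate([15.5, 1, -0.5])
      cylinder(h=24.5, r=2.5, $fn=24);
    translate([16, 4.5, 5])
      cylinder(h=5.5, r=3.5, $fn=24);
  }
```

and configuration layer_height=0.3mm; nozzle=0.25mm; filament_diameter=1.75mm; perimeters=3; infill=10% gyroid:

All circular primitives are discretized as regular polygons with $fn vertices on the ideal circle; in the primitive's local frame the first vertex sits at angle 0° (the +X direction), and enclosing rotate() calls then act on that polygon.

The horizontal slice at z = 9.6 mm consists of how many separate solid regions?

At z = 9.6 mm: the r=9 cylinder contributes a regular 24-gon of circumradius 9; the r=2.5 cylinder at (15.5, 1) contributes a regular 24-gon of circumradius 2.5; the r=3.5 cylinder at (16, 4.5) contributes a regular 24-gon of circumradius 3.5; After the difference (first − rest): starting from the r=9 cylinder, the r=2.5 cylinder at (15.5, 1) misses the remaining region (no effect); the r=3.5 cylinder at (16, 4.5) misses the remaining region (no effect) — 1 connected region; (whole slice rotated 40° about Z — lengths, areas and connectivity unchanged). The result has 1 disconnected region.

1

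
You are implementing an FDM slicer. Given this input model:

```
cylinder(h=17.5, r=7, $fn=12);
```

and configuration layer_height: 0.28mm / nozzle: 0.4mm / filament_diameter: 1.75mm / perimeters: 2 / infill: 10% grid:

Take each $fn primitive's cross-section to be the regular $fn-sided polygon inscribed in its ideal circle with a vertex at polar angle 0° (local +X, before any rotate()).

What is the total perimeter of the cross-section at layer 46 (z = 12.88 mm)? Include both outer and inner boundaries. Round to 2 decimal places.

43.48 mm

At z = 12.88 mm: the r=7 cylinder contributes a regular 12-gon of circumradius 7 (perimeter = 2·12·7.000·sin(180°/12) = 43.48 mm). Overall, the cross-section is a single solid region. Total boundary length (outer) = 43.48 mm.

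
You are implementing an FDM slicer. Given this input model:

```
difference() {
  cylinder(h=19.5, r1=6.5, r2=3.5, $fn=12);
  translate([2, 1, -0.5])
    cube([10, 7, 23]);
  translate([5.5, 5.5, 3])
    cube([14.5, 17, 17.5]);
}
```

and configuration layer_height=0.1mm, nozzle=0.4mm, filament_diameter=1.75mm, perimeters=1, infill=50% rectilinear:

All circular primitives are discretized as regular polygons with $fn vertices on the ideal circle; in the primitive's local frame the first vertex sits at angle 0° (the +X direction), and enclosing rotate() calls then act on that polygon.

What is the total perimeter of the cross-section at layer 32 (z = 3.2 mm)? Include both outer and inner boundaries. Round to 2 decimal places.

At z = 3.2 mm: the cone contributes a regular 12-gon of circumradius 6.008 (interpolated between r1=6.5 and r2=3.5 at t=0.164) (perimeter = 2·12·6.008·sin(180°/12) = 37.32 mm); the cube at (2, 1) is present — its section is the full 10×7 rectangle (perimeter 34.00 mm); the cube at (5.5, 5.5) is present — its section is the full 14.5×17 rectangle (perimeter 63.00 mm); After the difference (first − rest): starting from the cone, the 10×7 cube at (2, 1) partially overlaps it — only the 11.72 mm² overlap (of its 70.00 mm²) is removed, clipping the outline; the 14.5×17 cube at (5.5, 5.5) misses the remaining region (no effect) — boundary = 39.31 mm. Overall, the cross-section is a single solid region. Total boundary length (outer) = 39.31 mm.

39.31 mm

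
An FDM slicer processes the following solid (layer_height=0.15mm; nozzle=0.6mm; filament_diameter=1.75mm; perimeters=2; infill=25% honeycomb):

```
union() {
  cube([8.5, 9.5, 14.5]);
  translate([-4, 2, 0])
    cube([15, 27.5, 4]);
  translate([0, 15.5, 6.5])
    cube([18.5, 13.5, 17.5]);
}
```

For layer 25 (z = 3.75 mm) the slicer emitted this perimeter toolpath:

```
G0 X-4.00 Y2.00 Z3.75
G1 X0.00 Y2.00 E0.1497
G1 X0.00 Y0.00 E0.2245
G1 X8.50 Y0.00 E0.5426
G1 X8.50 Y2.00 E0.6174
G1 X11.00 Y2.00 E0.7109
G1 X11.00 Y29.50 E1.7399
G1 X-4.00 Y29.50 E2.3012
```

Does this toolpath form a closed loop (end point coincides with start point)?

Start point (G0): (-4.00, 2.00). End point (last G1): the path does not return to the start — open.

no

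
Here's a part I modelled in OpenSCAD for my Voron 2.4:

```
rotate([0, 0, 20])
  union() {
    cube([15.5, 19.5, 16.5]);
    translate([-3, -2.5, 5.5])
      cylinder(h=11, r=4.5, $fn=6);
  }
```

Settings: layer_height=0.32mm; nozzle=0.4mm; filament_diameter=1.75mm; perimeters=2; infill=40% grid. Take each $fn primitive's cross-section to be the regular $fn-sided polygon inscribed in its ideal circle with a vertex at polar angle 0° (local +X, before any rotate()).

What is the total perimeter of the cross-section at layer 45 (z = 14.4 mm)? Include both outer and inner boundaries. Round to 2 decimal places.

96.73 mm

At z = 14.4 mm: the cube (footprint 15.5×19.5) is included at this height (perimeter 70.00 mm); the r=4.5 cylinder at (-3, -2.5) gives a regular 6-gon of circumradius 4.5 (constant along its height) (perimeter = 2·6·4.500·sin(180°/6) = 27.00 mm); Taking the union: the regions partially overlap (shared area 0.00 mm²), so the edge portions inside another operand are dropped and the merged outline is re-measured after clipping — boundary = 96.73 mm; (rotated 20° about Z; rotation is an isometry so areas/perimeters/island counts are preserved). Overall, the cross-section is a single solid region. Total boundary length (outer) = 96.73 mm.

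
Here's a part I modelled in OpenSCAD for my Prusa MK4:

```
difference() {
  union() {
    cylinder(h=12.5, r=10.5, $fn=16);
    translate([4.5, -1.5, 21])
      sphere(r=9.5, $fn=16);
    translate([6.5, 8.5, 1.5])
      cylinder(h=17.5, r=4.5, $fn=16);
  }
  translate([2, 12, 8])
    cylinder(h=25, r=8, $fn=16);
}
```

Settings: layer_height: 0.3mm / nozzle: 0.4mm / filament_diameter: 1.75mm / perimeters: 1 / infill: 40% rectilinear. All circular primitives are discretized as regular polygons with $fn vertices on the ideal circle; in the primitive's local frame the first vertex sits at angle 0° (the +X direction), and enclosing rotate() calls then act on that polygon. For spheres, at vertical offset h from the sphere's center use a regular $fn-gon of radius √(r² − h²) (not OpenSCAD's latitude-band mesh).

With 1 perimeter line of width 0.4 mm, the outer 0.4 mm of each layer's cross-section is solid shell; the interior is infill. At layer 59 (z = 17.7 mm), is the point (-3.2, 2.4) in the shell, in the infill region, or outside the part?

shell

At z = 17.7 mm: the cylinder is absent (z outside [0, 12.5]); the r=9.5 sphere at (4.5, -1.5) slices to a regular 16-gon of circumradius 8.908 (√(r²−h²) with h=3.3 from center); the r=4.5 cylinder at (6.5, 8.5) contributes a regular 16-gon of circumradius 4.5; Merging all regions: the regions partially overlap (shared area 16.15 mm²), so overlapping operands fuse into one piece — 1 connected region; the r=8 cylinder at (2, 12) gives a regular 16-gon of circumradius 8 (constant along its height); Subtracting the remaining from the first: starting from the result so far, the r=8 cylinder at (2, 12) partially overlaps it — only the 56.17 mm² overlap (of its 195.93 mm²) is removed, clipping the outline — 1 connected region. Overall, the cross-section is a single solid region. The nearest boundary edge runs (-3.73, 1.91)→(-1.80, 4.80); distance from the point to it = 0.17 mm. The point is inside the cross-section, 0.17 mm from the nearest boundary — within the 0.4 mm shell band (1 × 0.4).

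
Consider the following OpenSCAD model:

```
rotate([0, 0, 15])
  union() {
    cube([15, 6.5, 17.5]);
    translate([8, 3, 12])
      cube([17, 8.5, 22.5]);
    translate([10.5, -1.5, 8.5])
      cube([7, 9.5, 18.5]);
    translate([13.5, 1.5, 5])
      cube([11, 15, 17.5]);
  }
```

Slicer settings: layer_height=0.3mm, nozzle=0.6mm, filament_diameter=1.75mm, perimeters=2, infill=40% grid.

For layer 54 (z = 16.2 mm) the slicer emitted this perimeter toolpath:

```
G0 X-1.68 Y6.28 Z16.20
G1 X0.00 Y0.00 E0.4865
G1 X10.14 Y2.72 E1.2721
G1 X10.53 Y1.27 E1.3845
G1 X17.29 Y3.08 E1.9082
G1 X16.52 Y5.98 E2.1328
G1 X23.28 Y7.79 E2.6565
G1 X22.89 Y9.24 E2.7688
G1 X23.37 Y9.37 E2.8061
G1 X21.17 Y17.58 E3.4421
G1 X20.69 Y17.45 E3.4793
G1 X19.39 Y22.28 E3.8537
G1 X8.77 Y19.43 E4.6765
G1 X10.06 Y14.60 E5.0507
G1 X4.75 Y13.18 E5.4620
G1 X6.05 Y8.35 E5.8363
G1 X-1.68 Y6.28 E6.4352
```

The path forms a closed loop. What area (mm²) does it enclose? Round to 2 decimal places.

300.97 mm²

Apply the shoelace formula to the sequence of (X, Y) vertices; enclosed area = 300.97 mm².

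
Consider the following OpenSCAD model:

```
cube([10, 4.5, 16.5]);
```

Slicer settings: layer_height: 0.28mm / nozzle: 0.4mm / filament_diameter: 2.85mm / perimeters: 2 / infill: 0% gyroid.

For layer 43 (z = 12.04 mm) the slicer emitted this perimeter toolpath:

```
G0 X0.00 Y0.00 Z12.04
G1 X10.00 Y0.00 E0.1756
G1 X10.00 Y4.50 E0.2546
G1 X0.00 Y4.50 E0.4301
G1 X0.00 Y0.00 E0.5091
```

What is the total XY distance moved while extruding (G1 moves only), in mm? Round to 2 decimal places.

Sum the Euclidean lengths of each G1 segment: total = 29.00 mm.

29.00 mm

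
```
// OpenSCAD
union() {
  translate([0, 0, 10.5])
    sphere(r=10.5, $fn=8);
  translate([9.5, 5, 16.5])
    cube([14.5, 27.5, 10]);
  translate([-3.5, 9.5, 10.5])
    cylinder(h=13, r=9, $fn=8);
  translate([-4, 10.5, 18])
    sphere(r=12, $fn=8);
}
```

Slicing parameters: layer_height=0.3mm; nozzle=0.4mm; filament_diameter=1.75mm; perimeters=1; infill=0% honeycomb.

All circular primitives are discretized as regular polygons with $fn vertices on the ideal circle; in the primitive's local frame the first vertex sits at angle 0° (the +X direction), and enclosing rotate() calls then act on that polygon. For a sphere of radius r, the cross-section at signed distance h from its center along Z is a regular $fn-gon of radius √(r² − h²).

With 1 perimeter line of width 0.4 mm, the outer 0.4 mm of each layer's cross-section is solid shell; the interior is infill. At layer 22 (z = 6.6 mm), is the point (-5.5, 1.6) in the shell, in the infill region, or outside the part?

At z = 6.6 mm: the sphere: section is a regular 8-gon, circumradius = √(r²−h²) = √(10.5²−3.9²) = 9.749; the cube at (9.5, 5) is absent (z outside [16.5, 26.5]); the cylinder at (-3.5, 9.5) is not intersected at this z (z outside [10.5, 23.5]); the r=12 sphere at (-4, 10.5) contributes a regular 8-gon of circumradius √(12²−11.4²) = 3.747; Merging all regions: the regions partially overlap (shared area 5.08 mm²), so overlapping operands fuse into one piece — 1 connected region. Overall, the cross-section is a single solid region. The nearest boundary edge runs (-9.75, 0.00)→(-6.89, 6.89); distance from the point to it = 3.31 mm. The point is inside the cross-section and 3.31 mm from the nearest boundary — more than the 0.4 mm shell width (1 × 0.4), so it's in the infill interior.

infill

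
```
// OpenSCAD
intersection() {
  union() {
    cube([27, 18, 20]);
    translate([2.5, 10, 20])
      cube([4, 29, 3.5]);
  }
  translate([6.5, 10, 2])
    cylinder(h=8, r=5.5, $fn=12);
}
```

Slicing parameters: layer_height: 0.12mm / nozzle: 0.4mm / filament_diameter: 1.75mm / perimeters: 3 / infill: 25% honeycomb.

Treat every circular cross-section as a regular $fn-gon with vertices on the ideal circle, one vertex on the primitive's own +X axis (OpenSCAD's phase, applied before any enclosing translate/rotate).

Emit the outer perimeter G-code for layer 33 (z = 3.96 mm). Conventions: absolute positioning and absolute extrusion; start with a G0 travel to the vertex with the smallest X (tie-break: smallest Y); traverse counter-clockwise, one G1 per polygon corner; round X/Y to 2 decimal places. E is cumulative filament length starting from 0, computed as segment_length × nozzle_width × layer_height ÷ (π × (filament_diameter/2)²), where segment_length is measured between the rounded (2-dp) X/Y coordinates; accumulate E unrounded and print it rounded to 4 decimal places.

G0 X1.00 Y10.00 Z3.96
G1 X1.74 Y7.25 E0.0568
G1 X3.75 Y5.24 E0.1136
G1 X6.50 Y4.50 E0.1704
G1 X9.25 Y5.24 E0.2272
G1 X11.26 Y7.25 E0.2839
G1 X12.00 Y10.00 E0.3408
G1 X11.26 Y12.75 E0.3976
G1 X9.25 Y14.76 E0.4543
G1 X6.50 Y15.50 E0.5112
G1 X3.75 Y14.76 E0.5680
G1 X1.74 Y12.75 E0.6247
G1 X1.00 Y10.00 E0.6816

At z = 3.96 mm: the 27×18 cube contributes its full rectangle; the cube at (2.5, 10) does not reach this height (z outside [20, 23.5]); Combining (union): only the 27×18 cube is present, so the union is just that shape — 1 connected region; the r=5.5 cylinder at (6.5, 10) gives a regular 12-gon of circumradius 5.5 (constant along its height); Keeping only the common overlap: the r=5.5 cylinder at (6.5, 10) lies inside that combined region, so the common part is the r=5.5 cylinder at (6.5, 10) itself — 1 connected region. The outline is a single polygon with 12 vertices. Extrusion per mm of travel: 0.4 × 0.12 / (π × 0.875²) = 0.019956. Accumulating E over each segment gives final E = 0.6816.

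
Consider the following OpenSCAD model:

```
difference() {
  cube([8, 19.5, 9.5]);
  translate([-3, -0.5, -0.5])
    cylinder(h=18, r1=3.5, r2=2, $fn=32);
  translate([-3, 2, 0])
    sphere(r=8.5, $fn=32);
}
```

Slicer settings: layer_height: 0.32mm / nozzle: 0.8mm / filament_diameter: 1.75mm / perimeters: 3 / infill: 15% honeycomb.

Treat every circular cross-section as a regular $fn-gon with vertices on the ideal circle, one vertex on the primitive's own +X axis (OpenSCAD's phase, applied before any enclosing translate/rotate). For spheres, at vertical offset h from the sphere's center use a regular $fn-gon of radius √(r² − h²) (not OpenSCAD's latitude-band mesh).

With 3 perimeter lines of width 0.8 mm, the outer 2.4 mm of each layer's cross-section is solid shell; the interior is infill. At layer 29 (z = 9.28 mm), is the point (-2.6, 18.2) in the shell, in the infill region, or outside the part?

At z = 9.28 mm: the cube is present — its section is the full 8×19.5 rectangle; the cone at (-3, -0.5): at t=0.543 of its height the radius interpolates to r₁+(r₂−r₁)t = 2.685, giving a regular 32-gon of that circumradius; the sphere at (-3, 2) does not reach this height (|z−center|=9.280 > r=8.5); Subtracting the remaining from the first: starting from the 8×19.5 cube, the cone at (-3, -0.5) misses the remaining region (no effect) — 1 connected region. Overall, the cross-section is a single solid region. The nearest boundary edge runs (0.00, 0.00)→(0.00, 19.50); distance from the point to it = 2.60 mm. The point is not inside any of the regions above, so it lies outside the cross-section (2.60 mm from the nearest boundary).

outside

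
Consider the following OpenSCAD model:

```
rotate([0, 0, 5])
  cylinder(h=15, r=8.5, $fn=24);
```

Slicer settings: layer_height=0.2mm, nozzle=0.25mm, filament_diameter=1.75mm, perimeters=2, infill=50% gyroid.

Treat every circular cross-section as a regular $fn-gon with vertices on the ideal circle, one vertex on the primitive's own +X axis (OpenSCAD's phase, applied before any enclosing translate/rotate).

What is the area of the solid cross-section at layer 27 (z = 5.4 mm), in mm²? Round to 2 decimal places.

224.40 mm²

At z = 5.4 mm: the r=8.5 cylinder contributes a regular 24-gon of circumradius 8.5 (area = (24/2)·8.500²·sin(360°/24) = 224.40 mm²); (rotated 5° about Z; rotation is an isometry so areas/perimeters/island counts are preserved). Overall, the cross-section is a single solid region. Net area = 224.40 mm².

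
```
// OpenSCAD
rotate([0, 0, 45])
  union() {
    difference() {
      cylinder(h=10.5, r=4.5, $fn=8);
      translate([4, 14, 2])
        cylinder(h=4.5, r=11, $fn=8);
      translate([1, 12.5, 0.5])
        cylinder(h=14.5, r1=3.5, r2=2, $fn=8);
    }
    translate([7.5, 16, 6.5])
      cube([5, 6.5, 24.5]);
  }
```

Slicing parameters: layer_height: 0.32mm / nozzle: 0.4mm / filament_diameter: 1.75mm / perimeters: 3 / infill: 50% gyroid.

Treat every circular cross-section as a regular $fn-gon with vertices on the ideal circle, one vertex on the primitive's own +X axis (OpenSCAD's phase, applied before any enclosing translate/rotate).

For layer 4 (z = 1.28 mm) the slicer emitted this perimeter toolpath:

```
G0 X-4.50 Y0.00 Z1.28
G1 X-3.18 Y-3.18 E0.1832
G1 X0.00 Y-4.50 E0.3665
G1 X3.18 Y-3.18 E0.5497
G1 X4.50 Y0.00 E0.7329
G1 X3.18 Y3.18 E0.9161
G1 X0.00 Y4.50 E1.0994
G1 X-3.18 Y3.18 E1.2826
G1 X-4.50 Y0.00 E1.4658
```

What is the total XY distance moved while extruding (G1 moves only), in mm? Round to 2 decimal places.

27.54 mm

Sum the Euclidean lengths of each G1 segment: total = 27.54 mm.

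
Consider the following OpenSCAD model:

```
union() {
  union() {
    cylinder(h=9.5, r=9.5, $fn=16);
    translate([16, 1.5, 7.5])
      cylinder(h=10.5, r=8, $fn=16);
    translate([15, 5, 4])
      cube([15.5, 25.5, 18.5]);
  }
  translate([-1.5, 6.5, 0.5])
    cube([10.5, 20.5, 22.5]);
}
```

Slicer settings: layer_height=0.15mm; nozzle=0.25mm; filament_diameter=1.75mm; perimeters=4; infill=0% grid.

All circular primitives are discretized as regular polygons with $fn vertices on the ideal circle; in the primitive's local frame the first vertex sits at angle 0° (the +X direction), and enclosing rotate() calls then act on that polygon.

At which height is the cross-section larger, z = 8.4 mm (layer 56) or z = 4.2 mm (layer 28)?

layer 56 (z = 8.4 mm)

Layer 56 (z = 8.4): the r=9.5 cylinder contributes a regular 16-gon of circumradius 9.5 (area = (16/2)·9.500²·sin(360°/16) = 276.30 mm²); the r=8 cylinder at (16, 1.5) gives a regular 16-gon of circumradius 8 (constant along its height) (area = (16/2)·8.000²·sin(360°/16) = 195.93 mm²); the cube at (15, 5) is present — its section is the full 15.5×25.5 rectangle (area 395.25 mm²); Merging all regions: the regions partially overlap — summed areas 867.48 mm² minus the doubly-counted overlap 31.77 mm² gives 835.72 mm² — area = 835.72 mm²; the cube at (-1.5, 6.5) (footprint 10.5×20.5) is included at this height (area 215.25 mm²); Taking the union: the regions partially overlap — summed areas 1050.97 mm² minus the doubly-counted overlap 17.73 mm² gives 1033.24 mm² — area = 1033.24 mm². So its area = 1033.24 mm². Layer 28 (z = 4.2): the r=9.5 cylinder gives a regular 16-gon of circumradius 9.5 (constant along its height) (area = (16/2)·9.500²·sin(360°/16) = 276.30 mm²); the cylinder at (16, 1.5) is absent (z outside [7.5, 18]); the 15.5×25.5 cube at (15, 5) contributes its full rectangle (area 395.25 mm²); Merging all regions: the 2 present regions are separate (no shared area or edge), so areas and boundary lengths simply add and each stays a separate island — area = 671.55 mm²; the cube at (-1.5, 6.5) is present — its section is the full 10.5×20.5 rectangle (area 215.25 mm²); Merging all regions: the regions partially overlap — summed areas 886.80 mm² minus the doubly-counted overlap 17.73 mm² gives 869.07 mm² — area = 869.07 mm². So its area = 869.07 mm². Layer 56 is larger (1033.24 vs 869.07 mm²).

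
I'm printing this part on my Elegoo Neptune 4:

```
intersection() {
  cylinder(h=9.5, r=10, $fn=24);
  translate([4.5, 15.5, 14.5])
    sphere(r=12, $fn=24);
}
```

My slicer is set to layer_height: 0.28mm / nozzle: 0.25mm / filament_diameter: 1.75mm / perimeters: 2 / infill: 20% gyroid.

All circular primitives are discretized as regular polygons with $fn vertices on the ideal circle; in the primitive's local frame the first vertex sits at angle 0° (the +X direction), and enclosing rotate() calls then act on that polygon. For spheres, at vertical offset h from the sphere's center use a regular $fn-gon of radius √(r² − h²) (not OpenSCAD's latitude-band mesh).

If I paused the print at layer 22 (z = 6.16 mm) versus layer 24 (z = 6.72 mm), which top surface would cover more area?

layer 24 (z = 6.72 mm)

Layer 22 (z = 6.16): the r=10 cylinder gives a regular 24-gon of circumradius 10 (constant along its height) (area = (24/2)·10.000²·sin(360°/24) = 310.58 mm²); the sphere at (4.5, 15.5): section is a regular 24-gon, circumradius = √(r²−h²) = √(12²−8.34²) = 8.628 (area = (24/2)·8.628²·sin(360°/24) = 231.21 mm²); Keeping only the common overlap: the r=12 sphere at (4.5, 15.5) partially overlaps the r=10 cylinder; clipping to the common part keeps 14.57 mm² — area = 14.57 mm². So its area = 14.57 mm². Layer 24 (z = 6.72): the cylinder: section is a regular 24-gon, circumradius r=10 (area = (24/2)·10.000²·sin(360°/24) = 310.58 mm²); the sphere at (4.5, 15.5): section is a regular 24-gon, circumradius = √(r²−h²) = √(12²−7.78²) = 9.136 (area = (24/2)·9.136²·sin(360°/24) = 259.25 mm²); After intersecting: the r=12 sphere at (4.5, 15.5) partially overlaps the r=10 cylinder; clipping to the common part keeps 19.71 mm² — area = 19.71 mm². So its area = 19.71 mm². Layer 24 is larger (19.71 vs 14.57 mm²).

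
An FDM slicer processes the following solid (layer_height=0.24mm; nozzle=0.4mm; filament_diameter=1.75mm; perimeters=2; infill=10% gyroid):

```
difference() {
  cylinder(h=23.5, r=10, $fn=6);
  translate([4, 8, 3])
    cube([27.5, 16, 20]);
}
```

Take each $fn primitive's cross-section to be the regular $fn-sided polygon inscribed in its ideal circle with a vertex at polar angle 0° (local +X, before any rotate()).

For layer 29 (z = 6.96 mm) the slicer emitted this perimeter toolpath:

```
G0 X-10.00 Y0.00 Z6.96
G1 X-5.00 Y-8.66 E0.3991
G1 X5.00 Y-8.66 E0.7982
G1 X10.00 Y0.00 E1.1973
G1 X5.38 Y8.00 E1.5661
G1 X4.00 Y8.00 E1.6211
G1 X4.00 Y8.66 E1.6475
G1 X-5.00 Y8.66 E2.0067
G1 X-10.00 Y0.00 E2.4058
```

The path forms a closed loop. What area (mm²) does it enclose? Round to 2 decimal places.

259.01 mm²

Apply the shoelace formula to the sequence of (X, Y) vertices; enclosed area = 259.01 mm².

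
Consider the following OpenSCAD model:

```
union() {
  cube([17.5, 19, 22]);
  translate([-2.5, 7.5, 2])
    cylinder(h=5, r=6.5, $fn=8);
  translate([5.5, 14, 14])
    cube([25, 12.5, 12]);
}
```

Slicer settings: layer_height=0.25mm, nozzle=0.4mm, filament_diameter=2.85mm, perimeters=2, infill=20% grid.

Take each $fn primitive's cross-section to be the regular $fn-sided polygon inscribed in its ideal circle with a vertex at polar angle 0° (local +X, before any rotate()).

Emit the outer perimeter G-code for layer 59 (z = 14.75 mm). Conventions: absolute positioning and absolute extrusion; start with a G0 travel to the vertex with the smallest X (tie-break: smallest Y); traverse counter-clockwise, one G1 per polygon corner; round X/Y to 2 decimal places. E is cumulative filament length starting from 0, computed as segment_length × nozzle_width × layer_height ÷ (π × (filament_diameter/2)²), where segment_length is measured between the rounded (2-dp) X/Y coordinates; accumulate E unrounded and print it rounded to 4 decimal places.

At z = 14.75 mm: the cube is present — its section is the full 17.5×19 rectangle; the cylinder at (-2.5, 7.5) does not reach this height (z outside [2, 7]); the 25×12.5 cube at (5.5, 14) contributes its full rectangle; Merging all regions: the regions partially overlap (shared area 60.00 mm²), so overlapping operands fuse into one piece — 1 connected region. The outline is a single polygon with 8 vertices. Extrusion per mm of travel: 0.4 × 0.25 / (π × 1.425²) = 0.015675. Accumulating E over each segment gives final E = 1.7870.

G0 X0.00 Y0.00 Z14.75
G1 X17.50 Y0.00 E0.2743
G1 X17.50 Y14.00 E0.4938
G1 X30.50 Y14.00 E0.6976
G1 X30.50 Y26.50 E0.8935
G1 X5.50 Y26.50 E1.2854
G1 X5.50 Y19.00 E1.4030
G1 X0.00 Y19.00 E1.4892
G1 X0.00 Y0.00 E1.7870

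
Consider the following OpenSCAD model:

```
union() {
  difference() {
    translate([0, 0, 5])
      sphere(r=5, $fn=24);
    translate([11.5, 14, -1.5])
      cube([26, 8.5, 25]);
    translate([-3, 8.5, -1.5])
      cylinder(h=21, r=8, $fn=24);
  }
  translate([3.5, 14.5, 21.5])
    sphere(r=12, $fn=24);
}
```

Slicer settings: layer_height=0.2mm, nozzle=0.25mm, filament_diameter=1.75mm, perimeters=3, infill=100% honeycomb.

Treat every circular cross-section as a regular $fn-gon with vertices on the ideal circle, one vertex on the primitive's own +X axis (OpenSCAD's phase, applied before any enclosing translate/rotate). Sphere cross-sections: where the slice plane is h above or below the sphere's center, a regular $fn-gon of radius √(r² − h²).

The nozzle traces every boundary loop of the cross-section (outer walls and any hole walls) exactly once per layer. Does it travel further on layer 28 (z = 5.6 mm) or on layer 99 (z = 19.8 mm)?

layer 99 (z = 19.8 mm)

Layer 28 (z = 5.6): the r=5 sphere slices to a regular 24-gon of circumradius 4.964 (√(r²−h²) with h=0.6 from center) (perimeter = 2·24·4.964·sin(180°/24) = 31.10 mm); the cube at (11.5, 14) (footprint 26×8.5) is included at this height (perimeter 69.00 mm); the cylinder at (-3, 8.5): section is a regular 24-gon, circumradius r=8 (perimeter = 2·24·8.000·sin(180°/24) = 50.12 mm); After the difference (first − rest): starting from the r=5 sphere, the 26×8.5 cube at (11.5, 14) misses the remaining region (no effect); the r=8 cylinder at (-3, 8.5) partially overlaps it — only the 23.57 mm² overlap (of its 198.77 mm²) is removed, clipping the outline — boundary = 29.66 mm; the sphere at (3.5, 14.5) is absent (|z−center|=15.900 > r=12); Merging all regions: only the result so far is present, so the union is just that shape — boundary = 29.66 mm. So its perimeter = 29.66 mm. Layer 99 (z = 19.8): the sphere does not reach this height (|z−center|=14.800 > r=5); the cube at (11.5, 14) is present — its section is the full 26×8.5 rectangle (perimeter 69.00 mm); the cylinder at (-3, 8.5) is absent (z outside [-1.5, 19.5]); Subtracting the remaining from the first: the first operand is absent here, so nothing remains; the sphere at (3.5, 14.5): section is a regular 24-gon, circumradius = √(r²−h²) = √(12²−1.7²) = 11.879 (perimeter = 2·24·11.879·sin(180°/24) = 74.42 mm); Merging all regions: only the r=12 sphere at (3.5, 14.5) is present, so the union is just that shape — boundary = 74.42 mm. So its perimeter = 74.42 mm. Layer 99 is larger (74.42 vs 29.66 mm).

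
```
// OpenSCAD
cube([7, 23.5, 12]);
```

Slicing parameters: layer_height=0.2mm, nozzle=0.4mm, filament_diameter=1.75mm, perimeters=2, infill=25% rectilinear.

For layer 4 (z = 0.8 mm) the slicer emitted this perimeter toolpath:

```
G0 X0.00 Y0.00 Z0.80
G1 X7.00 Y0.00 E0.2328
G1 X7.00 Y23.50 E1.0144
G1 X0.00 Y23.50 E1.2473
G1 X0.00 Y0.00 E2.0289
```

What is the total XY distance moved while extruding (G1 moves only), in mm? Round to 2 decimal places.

Sum the Euclidean lengths of each G1 segment: total = 61.00 mm.

61.00 mm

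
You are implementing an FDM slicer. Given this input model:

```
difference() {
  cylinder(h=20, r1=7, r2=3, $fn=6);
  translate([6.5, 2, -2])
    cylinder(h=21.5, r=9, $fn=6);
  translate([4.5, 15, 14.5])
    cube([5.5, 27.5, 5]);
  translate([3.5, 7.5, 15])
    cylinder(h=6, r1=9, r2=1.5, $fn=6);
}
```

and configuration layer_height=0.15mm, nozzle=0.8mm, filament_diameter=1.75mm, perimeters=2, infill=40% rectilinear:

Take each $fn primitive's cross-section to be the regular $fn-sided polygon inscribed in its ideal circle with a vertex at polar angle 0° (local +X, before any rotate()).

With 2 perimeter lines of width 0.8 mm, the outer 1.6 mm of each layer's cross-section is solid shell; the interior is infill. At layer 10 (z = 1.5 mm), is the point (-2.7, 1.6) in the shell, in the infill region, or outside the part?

At z = 1.5 mm: the cone: at t=0.075 of its height the radius interpolates to r₁+(r₂−r₁)t = 6.700, giving a regular 6-gon of that circumradius; the r=9 cylinder at (6.5, 2) contributes a regular 6-gon of circumradius 9; the cube at (4.5, 15) is absent (z outside [14.5, 19.5]); the cone at (3.5, 7.5) does not reach this height (z outside [15, 21]); Taking the first minus the rest: starting from the cone, the r=9 cylinder at (6.5, 2) partially overlaps it — only the 65.57 mm² overlap (of its 210.44 mm²) is removed, clipping the outline — 1 connected region. Overall, the cross-section is a single solid region. The nearest boundary edge runs (-2.50, 2.00)→(2.00, -5.79); distance from the point to it = 0.37 mm. The point is inside the cross-section, 0.37 mm from the nearest boundary — within the 1.6 mm shell band (2 × 0.8).

shell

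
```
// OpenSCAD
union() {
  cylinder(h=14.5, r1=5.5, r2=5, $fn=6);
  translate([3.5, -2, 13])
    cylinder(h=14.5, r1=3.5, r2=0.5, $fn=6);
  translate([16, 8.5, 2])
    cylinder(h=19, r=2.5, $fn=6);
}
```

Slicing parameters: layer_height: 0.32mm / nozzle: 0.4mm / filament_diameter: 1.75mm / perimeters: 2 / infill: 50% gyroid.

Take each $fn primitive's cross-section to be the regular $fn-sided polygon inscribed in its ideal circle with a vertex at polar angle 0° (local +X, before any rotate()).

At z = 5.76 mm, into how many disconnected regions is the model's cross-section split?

2

At z = 5.76 mm: the cone (r1=5.5→r2=5) has section circumradius 5.301 here — a regular 6-gon; the cone at (3.5, -2) is absent (z outside [13, 27.5]); the cylinder at (16, 8.5): section is a regular 6-gon, circumradius r=2.5; Merging all regions: the 2 present regions are separate (no shared area or edge), so areas and boundary lengths simply add and each stays a separate island — 2 connected regions. The result has 2 disconnected regions.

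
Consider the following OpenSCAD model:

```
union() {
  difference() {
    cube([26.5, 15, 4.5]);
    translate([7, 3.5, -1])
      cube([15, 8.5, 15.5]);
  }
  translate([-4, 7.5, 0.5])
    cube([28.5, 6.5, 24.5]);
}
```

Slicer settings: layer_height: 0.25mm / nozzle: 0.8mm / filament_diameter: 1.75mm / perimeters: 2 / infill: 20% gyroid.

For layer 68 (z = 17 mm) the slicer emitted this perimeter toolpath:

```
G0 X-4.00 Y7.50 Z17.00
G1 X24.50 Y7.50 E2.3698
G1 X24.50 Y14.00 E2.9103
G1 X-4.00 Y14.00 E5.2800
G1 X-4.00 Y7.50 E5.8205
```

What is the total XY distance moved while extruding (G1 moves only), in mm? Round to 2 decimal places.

Sum the Euclidean lengths of each G1 segment: total = 70.00 mm.

70.00 mm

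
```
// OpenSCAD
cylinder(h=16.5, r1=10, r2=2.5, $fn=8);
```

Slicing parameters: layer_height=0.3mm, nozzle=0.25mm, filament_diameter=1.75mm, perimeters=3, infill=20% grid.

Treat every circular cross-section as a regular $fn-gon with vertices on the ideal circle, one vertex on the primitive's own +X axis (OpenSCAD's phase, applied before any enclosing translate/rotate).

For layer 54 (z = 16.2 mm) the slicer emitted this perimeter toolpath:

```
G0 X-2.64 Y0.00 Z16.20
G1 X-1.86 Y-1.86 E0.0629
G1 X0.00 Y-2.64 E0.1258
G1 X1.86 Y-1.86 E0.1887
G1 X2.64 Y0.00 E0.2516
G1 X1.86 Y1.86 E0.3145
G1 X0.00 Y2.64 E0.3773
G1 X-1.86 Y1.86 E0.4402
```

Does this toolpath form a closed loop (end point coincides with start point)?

no

Start point (G0): (-2.64, 0.00). End point (last G1): the path does not return to the start — open.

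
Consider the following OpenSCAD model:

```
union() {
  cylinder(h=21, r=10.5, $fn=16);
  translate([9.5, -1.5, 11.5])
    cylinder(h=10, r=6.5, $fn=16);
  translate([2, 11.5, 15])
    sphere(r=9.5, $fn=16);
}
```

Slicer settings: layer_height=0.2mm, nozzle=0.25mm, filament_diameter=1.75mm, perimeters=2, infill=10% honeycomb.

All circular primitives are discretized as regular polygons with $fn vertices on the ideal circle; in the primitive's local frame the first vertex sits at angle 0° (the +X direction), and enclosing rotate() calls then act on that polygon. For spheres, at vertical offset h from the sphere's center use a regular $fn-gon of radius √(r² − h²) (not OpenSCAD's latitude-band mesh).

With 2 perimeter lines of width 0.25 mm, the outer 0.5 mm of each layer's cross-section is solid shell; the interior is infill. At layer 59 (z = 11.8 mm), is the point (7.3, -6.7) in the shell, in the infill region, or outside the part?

At z = 11.8 mm: the r=10.5 cylinder contributes a regular 16-gon of circumradius 10.5; the cylinder at (9.5, -1.5): section is a regular 16-gon, circumradius r=6.5; the sphere at (2, 11.5): section is a regular 16-gon, circumradius = √(r²−h²) = √(9.5²−3.2²) = 8.945; Taking the union: the regions partially overlap (shared area 144.99 mm²), so overlapping operands fuse into one piece — 1 connected region. Overall, the cross-section is a single solid region. The nearest boundary edge runs (9.50, -8.00)→(7.24, -7.55); distance from the point to it = 0.85 mm. The point is inside the cross-section and 0.85 mm from the nearest boundary — more than the 0.5 mm shell width (2 × 0.25), so it's in the infill interior.

infill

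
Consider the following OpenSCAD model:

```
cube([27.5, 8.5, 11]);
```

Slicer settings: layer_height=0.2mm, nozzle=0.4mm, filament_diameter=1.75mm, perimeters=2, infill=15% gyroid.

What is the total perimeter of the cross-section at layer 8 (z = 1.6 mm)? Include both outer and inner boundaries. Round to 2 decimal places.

At z = 1.6 mm: the cube (footprint 27.5×8.5) is included at this height (perimeter 72.00 mm). Overall, the cross-section is a single solid region. Total boundary length (outer) = 72.00 mm.

72.00 mm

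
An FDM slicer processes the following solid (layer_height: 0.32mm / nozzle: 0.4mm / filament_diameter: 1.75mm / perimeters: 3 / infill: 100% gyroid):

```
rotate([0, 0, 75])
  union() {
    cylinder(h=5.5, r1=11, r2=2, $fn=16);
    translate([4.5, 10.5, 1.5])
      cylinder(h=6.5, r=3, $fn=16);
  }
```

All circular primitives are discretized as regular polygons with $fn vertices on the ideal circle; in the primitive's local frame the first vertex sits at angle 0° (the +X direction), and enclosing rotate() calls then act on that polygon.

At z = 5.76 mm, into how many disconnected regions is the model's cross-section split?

At z = 5.76 mm: the cone is not intersected at this z (z outside [0, 5.5]); the r=3 cylinder at (4.5, 10.5) gives a regular 16-gon of circumradius 3 (constant along its height); Taking the union: only the r=3 cylinder at (4.5, 10.5) is present, so the union is just that shape — 1 connected region; (whole slice rotated 75° about Z — lengths, areas and connectivity unchanged). The result has 1 disconnected region.

1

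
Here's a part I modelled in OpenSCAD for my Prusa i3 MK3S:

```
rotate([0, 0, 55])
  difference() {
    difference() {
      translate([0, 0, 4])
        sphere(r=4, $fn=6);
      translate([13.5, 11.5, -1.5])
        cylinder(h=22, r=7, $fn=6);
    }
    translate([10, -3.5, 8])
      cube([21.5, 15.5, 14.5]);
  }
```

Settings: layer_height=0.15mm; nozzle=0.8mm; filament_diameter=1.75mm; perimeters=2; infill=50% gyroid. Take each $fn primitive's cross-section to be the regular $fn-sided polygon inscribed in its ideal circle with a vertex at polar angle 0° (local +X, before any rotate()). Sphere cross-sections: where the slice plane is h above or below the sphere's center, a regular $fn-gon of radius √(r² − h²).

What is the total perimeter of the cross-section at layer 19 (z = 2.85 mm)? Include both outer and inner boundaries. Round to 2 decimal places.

At z = 2.85 mm: the r=4 sphere slices to a regular 6-gon of circumradius 3.831 (√(r²−h²) with h=1.15 from center) (perimeter = 2·6·3.831·sin(180°/6) = 22.99 mm); the cylinder at (13.5, 11.5): section is a regular 6-gon, circumradius r=7 (perimeter = 2·6·7.000·sin(180°/6) = 42.00 mm); Taking the first minus the rest: starting from the r=4 sphere, the r=7 cylinder at (13.5, 11.5) misses the remaining region (no effect) — boundary = 22.99 mm; the cube at (10, -3.5) is not intersected at this z (z outside [8, 22.5]); Subtracting the remaining from the first: none of the subtracted shapes is present at this height, so that combined region is unchanged — boundary = 22.99 mm; (rotated 55° about Z; rotation is an isometry so areas/perimeters/island counts are preserved). Overall, the cross-section is a single solid region. Total boundary length (outer) = 22.99 mm.

22.99 mm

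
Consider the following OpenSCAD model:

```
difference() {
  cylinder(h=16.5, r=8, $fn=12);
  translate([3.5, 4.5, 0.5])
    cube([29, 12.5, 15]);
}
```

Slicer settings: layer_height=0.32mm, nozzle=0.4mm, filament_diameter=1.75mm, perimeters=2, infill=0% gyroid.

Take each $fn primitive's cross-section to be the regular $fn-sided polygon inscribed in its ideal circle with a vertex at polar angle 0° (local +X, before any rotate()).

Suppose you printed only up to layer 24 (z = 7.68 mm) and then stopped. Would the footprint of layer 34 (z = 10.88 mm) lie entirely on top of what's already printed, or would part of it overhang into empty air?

Compare the two slices. At z = 7.68: the cylinder: section is a regular 12-gon, circumradius r=8 (area = (12/2)·8.000²·sin(360°/12) = 192.00 mm²); the cube at (3.5, 4.5) is present — its section is the full 29×12.5 rectangle (area 362.50 mm²); Subtracting the remaining from the first: starting from the r=8 cylinder (192.00 mm²), the 29×12.5 cube at (3.5, 4.5) partially overlaps it — only the 4.20 mm² overlap (of its 362.50 mm²) is removed, clipping the outline — area = 187.80 mm². At z = 10.88: the r=8 cylinder gives a regular 12-gon of circumradius 8 (constant along its height) (area = (12/2)·8.000²·sin(360°/12) = 192.00 mm²); the cube at (3.5, 4.5) (footprint 29×12.5) is included at this height (area 362.50 mm²); Subtracting the remaining from the first: starting from the r=8 cylinder (192.00 mm²), the 29×12.5 cube at (3.5, 4.5) partially overlaps it — only the 4.20 mm² overlap (of its 362.50 mm²) is removed, clipping the outline — area = 187.80 mm². Checking containment: the cross-section at z = 10.88 is a subset of the cross-section at z = 7.68.

entirely on top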